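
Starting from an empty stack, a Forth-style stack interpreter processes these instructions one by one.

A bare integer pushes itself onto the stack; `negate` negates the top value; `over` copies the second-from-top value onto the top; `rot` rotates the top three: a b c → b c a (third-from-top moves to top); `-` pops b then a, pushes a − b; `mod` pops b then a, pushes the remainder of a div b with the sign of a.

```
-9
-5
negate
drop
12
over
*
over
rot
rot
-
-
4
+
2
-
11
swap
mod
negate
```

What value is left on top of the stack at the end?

-9     : -9
-5     : -9 -5
negate : -9 5
drop   : -9
12     : -9 12
over   : -9 12 -9
*      : -9 -108
over   : -9 -108 -9
rot    : -108 -9 -9
rot    : -9 -9 -108
-      : -9 99
-      : -108
4      : -108 4
+      : -104
2      : -104 2
-      : -106
11     : -106 11
swap   : 11 -106
mod    : 11
negate : -11

-11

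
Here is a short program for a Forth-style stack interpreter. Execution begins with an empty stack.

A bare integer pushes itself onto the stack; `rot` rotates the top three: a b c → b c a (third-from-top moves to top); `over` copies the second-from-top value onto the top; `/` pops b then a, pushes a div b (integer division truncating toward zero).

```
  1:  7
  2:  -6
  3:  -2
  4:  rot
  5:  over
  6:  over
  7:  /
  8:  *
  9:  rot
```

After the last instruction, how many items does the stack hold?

3

7    -> [7]
-6   -> [7, -6]
-2   -> [7, -6, -2]
rot  -> [-6, -2, 7]
over -> [-6, -2, 7, -2]
over -> [-6, -2, 7, -2, 7]
/    -> [-6, -2, 7, 0]
*    -> [-6, -2, 0]
rot  -> [-2, 0, -6]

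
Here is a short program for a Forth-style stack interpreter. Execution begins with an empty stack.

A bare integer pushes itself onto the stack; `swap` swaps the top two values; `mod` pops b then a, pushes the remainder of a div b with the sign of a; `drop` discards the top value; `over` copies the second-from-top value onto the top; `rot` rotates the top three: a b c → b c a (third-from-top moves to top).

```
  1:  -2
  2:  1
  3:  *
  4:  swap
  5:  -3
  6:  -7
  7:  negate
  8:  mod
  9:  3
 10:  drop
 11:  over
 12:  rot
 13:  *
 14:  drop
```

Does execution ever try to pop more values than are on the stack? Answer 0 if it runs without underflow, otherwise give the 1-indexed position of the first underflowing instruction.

4

-2  [-2]
1   [-2, 1]
*   [-2]
swap  — needs 2 operands, stack has 1 → underflow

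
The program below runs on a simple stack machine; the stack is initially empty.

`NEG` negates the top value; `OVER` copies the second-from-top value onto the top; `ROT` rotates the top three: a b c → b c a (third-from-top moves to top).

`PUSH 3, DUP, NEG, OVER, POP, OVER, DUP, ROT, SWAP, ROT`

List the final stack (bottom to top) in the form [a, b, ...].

[3, -3, 3, 3]

PUSH 3 → 3
DUP    → 3 3
NEG    → 3 -3
OVER   → 3 -3 3
POP    → 3 -3
OVER   → 3 -3 3
DUP    → 3 -3 3 3
ROT    → 3 3 3 -3
SWAP   → 3 3 -3 3
ROT    → 3 -3 3 3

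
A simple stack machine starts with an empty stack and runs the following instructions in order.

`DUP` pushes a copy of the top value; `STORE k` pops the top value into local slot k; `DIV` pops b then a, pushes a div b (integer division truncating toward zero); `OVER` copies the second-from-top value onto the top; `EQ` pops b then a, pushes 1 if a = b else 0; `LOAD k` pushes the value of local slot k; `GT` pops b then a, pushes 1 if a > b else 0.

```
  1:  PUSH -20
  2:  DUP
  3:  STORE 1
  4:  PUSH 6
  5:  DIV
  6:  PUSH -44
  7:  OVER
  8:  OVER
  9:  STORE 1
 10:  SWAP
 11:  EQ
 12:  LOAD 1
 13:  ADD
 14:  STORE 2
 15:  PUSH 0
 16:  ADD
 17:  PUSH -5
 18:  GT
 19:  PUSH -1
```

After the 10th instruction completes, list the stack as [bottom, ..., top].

[-3, -3, -44]

PUSH -20 : -20
DUP      : -20 -20
STORE 1  : -20
PUSH 6   : -20 6
DIV      : -3
PUSH -44 : -3 -44
OVER     : -3 -44 -3
OVER     : -3 -44 -3 -44
STORE 1  : -3 -44 -3
SWAP     : -3 -3 -44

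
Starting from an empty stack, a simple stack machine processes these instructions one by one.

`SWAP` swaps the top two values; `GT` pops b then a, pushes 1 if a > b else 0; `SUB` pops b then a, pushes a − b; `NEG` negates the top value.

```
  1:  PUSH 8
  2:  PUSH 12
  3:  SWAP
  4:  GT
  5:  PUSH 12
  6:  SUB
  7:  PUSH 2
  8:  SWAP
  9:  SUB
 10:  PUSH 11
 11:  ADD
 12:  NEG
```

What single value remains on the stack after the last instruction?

-24

PUSH 8  : [8]
PUSH 12 : [8, 12]
SWAP    : [12, 8]
GT      : [1]
PUSH 12 : [1, 12]
SUB     : [-11]
PUSH 2  : [-11, 2]
SWAP    : [2, -11]
SUB     : [13]
PUSH 11 : [13, 11]
ADD     : [24]
NEG     : [-24]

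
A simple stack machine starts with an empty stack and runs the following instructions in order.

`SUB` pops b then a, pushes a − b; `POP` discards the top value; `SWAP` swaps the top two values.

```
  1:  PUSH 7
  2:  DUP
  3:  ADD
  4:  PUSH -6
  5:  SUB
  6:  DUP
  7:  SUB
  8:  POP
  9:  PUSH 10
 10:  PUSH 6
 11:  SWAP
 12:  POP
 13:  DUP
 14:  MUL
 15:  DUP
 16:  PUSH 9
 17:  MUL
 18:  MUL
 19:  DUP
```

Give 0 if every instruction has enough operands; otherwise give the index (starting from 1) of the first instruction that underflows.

0

PUSH 7  -> 7
DUP     -> 7 7
ADD     -> 14
PUSH -6 -> 14 -6
SUB     -> 20
DUP     -> 20 20
SUB     -> 0
POP     -> (empty)
PUSH 10 -> 10
PUSH 6  -> 10 6
SWAP    -> 6 10
POP     -> 6
DUP     -> 6 6
MUL     -> 36
DUP     -> 36 36
PUSH 9  -> 36 36 9
MUL     -> 36 324
MUL     -> 11664
DUP     -> 11664 11664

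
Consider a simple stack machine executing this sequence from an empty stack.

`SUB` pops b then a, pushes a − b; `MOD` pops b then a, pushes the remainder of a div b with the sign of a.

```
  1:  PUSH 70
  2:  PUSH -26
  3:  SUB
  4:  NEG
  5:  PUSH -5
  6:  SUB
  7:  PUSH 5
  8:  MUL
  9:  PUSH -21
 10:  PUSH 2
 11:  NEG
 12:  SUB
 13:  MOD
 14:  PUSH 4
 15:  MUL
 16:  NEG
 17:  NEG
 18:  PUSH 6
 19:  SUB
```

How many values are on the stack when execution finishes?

1

PUSH 70  → [70]
PUSH -26 → [70, -26]
SUB      → [96]
NEG      → [-96]
PUSH -5  → [-96, -5]
SUB      → [-91]
PUSH 5   → [-91, 5]
MUL      → [-455]
PUSH -21 → [-455, -21]
PUSH 2   → [-455, -21, 2]
NEG      → [-455, -21, -2]
SUB      → [-455, -19]
MOD      → [-18]
PUSH 4   → [-18, 4]
MUL      → [-72]
NEG      → [72]
NEG      → [-72]
PUSH 6   → [-72, 6]
SUB      → [-78]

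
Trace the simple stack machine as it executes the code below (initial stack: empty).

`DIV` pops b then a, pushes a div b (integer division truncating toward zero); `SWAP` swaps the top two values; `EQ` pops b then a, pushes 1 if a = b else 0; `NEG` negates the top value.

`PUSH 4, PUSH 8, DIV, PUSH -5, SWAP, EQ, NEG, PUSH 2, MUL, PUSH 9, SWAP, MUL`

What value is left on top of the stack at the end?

PUSH 4  : 4
PUSH 8  : 4 8
DIV     : 0
PUSH -5 : 0 -5
SWAP    : -5 0
EQ      : 0
NEG     : 0
PUSH 2  : 0 2
MUL     : 0
PUSH 9  : 0 9
SWAP    : 9 0
MUL     : 0

0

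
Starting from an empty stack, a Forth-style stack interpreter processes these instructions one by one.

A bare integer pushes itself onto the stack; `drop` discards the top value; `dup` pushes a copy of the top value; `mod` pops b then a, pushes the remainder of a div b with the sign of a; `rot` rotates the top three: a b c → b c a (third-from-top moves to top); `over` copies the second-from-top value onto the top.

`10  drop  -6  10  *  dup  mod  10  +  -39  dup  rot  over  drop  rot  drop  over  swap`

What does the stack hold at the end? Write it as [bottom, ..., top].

10   : 10
drop : (empty)
-6   : -6
10   : -6 10
*    : -60
dup  : -60 -60
mod  : 0
10   : 0 10
+    : 10
-39  : 10 -39
dup  : 10 -39 -39
rot  : -39 -39 10
over : -39 -39 10 -39
drop : -39 -39 10
rot  : -39 10 -39
drop : -39 10
over : -39 10 -39
swap : -39 -39 10

[-39, -39, 10]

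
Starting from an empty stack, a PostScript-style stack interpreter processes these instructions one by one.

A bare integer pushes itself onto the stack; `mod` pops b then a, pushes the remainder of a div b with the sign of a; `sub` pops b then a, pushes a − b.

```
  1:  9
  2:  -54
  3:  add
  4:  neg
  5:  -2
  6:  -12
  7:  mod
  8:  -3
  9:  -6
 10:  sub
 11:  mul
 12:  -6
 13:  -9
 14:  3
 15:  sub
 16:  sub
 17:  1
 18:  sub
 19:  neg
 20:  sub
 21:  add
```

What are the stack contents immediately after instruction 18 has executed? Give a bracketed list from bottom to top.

[45, -6, 5]

9   -> 9
-54 -> 9 -54
add -> -45
neg -> 45
-2  -> 45 -2
-12 -> 45 -2 -12
mod -> 45 -2
-3  -> 45 -2 -3
-6  -> 45 -2 -3 -6
sub -> 45 -2 3
mul -> 45 -6
-6  -> 45 -6 -6
-9  -> 45 -6 -6 -9
3   -> 45 -6 -6 -9 3
sub -> 45 -6 -6 -12
sub -> 45 -6 6
1   -> 45 -6 6 1
sub -> 45 -6 5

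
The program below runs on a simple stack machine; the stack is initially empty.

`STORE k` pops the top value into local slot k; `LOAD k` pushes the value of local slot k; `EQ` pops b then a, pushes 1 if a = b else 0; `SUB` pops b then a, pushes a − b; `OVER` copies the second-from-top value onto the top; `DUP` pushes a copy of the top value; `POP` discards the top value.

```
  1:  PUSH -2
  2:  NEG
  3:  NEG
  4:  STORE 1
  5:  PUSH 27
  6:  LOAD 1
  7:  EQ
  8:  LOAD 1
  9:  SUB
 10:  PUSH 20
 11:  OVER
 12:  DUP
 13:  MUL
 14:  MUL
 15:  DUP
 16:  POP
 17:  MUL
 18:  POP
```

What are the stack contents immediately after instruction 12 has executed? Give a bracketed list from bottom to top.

PUSH -2 -> [-2]
NEG     -> [2]
NEG     -> [-2]
STORE 1 -> []
PUSH 27 -> [27]
LOAD 1  -> [27, -2]
EQ      -> [0]
LOAD 1  -> [0, -2]
SUB     -> [2]
PUSH 20 -> [2, 20]
OVER    -> [2, 20, 2]
DUP     -> [2, 20, 2, 2]

[2, 20, 2, 2]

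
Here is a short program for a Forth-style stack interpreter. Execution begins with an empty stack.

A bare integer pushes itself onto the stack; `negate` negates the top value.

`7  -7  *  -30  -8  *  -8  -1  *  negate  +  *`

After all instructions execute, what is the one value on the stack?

-11368

7      -> [7]
-7     -> [7, -7]
*      -> [-49]
-30    -> [-49, -30]
-8     -> [-49, -30, -8]
*      -> [-49, 240]
-8     -> [-49, 240, -8]
-1     -> [-49, 240, -8, -1]
*      -> [-49, 240, 8]
negate -> [-49, 240, -8]
+      -> [-49, 232]
*      -> [-11368]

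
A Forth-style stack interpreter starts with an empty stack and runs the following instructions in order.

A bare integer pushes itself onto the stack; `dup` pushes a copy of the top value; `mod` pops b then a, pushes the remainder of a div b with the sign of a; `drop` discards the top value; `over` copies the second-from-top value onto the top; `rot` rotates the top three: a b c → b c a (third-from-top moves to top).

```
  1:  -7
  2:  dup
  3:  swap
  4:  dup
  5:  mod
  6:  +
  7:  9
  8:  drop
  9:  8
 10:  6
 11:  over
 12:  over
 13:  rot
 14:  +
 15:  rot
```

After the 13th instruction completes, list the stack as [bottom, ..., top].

-7   → [-7]
dup  → [-7, -7]
swap → [-7, -7]
dup  → [-7, -7, -7]
mod  → [-7, 0]
+    → [-7]
9    → [-7, 9]
drop → [-7]
8    → [-7, 8]
6    → [-7, 8, 6]
over → [-7, 8, 6, 8]
over → [-7, 8, 6, 8, 6]
rot  → [-7, 8, 8, 6, 6]

[-7, 8, 8, 6, 6]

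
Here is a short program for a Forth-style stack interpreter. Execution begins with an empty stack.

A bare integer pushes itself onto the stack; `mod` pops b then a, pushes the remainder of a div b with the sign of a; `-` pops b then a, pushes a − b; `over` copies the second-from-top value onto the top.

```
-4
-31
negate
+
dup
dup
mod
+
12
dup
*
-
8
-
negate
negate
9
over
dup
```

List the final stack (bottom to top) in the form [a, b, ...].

-4     -> -4
-31    -> -4 -31
negate -> -4 31
+      -> 27
dup    -> 27 27
dup    -> 27 27 27
mod    -> 27 0
+      -> 27
12     -> 27 12
dup    -> 27 12 12
*      -> 27 144
-      -> -117
8      -> -117 8
-      -> -125
negate -> 125
negate -> -125
9      -> -125 9
over   -> -125 9 -125
dup    -> -125 9 -125 -125

[-125, 9, -125, -125]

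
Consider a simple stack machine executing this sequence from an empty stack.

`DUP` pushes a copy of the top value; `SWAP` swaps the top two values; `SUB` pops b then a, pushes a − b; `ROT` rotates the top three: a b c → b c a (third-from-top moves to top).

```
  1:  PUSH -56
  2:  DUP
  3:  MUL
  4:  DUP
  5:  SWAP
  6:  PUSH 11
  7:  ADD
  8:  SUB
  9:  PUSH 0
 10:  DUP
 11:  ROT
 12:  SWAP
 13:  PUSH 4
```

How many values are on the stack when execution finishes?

PUSH -56 -> -56
DUP      -> -56 -56
MUL      -> 3136
DUP      -> 3136 3136
SWAP     -> 3136 3136
PUSH 11  -> 3136 3136 11
ADD      -> 3136 3147
SUB      -> -11
PUSH 0   -> -11 0
DUP      -> -11 0 0
ROT      -> 0 0 -11
SWAP     -> 0 -11 0
PUSH 4   -> 0 -11 0 4

4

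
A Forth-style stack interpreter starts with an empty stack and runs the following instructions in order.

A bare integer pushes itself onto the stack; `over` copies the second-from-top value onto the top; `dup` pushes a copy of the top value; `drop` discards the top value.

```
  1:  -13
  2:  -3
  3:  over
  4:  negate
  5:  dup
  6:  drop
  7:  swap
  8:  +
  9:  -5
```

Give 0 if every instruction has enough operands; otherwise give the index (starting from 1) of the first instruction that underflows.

0

-13     [-13]
-3      [-13, -3]
over    [-13, -3, -13]
negate  [-13, -3, 13]
dup     [-13, -3, 13, 13]
drop    [-13, -3, 13]
swap    [-13, 13, -3]
+       [-13, 10]
-5      [-13, 10, -5]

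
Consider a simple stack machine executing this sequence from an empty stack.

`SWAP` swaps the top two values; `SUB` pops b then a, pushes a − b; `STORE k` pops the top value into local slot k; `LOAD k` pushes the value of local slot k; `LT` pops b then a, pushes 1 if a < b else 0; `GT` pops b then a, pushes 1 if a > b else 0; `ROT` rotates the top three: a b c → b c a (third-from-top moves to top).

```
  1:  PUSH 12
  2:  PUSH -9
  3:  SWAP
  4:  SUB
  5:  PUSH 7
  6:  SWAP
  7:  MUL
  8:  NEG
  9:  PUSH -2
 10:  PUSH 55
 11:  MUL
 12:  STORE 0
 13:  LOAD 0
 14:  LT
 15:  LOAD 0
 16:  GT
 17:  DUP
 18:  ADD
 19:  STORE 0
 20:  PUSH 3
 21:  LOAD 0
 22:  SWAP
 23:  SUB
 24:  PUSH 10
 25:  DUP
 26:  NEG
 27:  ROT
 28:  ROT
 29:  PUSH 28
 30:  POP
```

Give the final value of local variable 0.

PUSH 12 : 12
PUSH -9 : 12 -9
SWAP    : -9 12
SUB     : -21
PUSH 7  : -21 7
SWAP    : 7 -21
MUL     : -147
NEG     : 147
PUSH -2 : 147 -2
PUSH 55 : 147 -2 55
MUL     : 147 -110
STORE 0 : 147
LOAD 0  : 147 -110
LT      : 0
LOAD 0  : 0 -110
GT      : 1
DUP     : 1 1
ADD     : 2
STORE 0 : (empty)
PUSH 3  : 3
LOAD 0  : 3 2
SWAP    : 2 3
SUB     : -1
PUSH 10 : -1 10
DUP     : -1 10 10
NEG     : -1 10 -10
ROT     : 10 -10 -1
ROT     : -10 -1 10
PUSH 28 : -10 -1 10 28
POP     : -10 -1 10

2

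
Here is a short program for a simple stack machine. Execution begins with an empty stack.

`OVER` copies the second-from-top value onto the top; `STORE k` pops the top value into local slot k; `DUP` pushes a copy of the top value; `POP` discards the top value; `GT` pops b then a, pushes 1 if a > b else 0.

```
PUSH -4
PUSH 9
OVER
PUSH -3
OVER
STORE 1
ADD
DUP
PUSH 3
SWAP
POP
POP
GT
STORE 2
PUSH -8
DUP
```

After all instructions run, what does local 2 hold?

PUSH -4 : [-4]
PUSH 9  : [-4, 9]
OVER    : [-4, 9, -4]
PUSH -3 : [-4, 9, -4, -3]
OVER    : [-4, 9, -4, -3, -4]
STORE 1 : [-4, 9, -4, -3]
ADD     : [-4, 9, -7]
DUP     : [-4, 9, -7, -7]
PUSH 3  : [-4, 9, -7, -7, 3]
SWAP    : [-4, 9, -7, 3, -7]
POP     : [-4, 9, -7, 3]
POP     : [-4, 9, -7]
GT      : [-4, 1]
STORE 2 : [-4]
PUSH -8 : [-4, -8]
DUP     : [-4, -8, -8]

1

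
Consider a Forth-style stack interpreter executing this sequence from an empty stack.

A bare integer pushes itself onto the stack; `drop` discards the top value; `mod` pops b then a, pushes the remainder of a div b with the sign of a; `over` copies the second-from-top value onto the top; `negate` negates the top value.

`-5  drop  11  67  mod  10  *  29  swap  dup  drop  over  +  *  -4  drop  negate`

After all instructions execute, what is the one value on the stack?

-4031

-5      [-5]
drop    []
11      [11]
67      [11, 67]
mod     [11]
10      [11, 10]
*       [110]
29      [110, 29]
swap    [29, 110]
dup     [29, 110, 110]
drop    [29, 110]
over    [29, 110, 29]
+       [29, 139]
*       [4031]
-4      [4031, -4]
drop    [4031]
negate  [-4031]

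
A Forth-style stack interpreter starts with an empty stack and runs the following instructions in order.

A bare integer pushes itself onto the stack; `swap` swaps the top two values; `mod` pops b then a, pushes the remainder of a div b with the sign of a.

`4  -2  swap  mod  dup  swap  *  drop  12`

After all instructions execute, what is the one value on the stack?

12

4    : [4]
-2   : [4, -2]
swap : [-2, 4]
mod  : [-2]
dup  : [-2, -2]
swap : [-2, -2]
*    : [4]
drop : []
12   : [12]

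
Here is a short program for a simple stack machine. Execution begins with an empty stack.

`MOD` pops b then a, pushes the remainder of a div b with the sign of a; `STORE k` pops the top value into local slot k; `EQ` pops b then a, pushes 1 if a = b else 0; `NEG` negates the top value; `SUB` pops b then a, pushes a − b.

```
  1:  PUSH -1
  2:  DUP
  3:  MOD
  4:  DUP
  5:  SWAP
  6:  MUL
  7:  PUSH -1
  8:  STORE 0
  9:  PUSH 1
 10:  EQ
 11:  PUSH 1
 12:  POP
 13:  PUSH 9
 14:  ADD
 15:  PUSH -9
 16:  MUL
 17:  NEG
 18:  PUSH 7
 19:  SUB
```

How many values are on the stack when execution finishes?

PUSH -1 → [-1]
DUP     → [-1, -1]
MOD     → [0]
DUP     → [0, 0]
SWAP    → [0, 0]
MUL     → [0]
PUSH -1 → [0, -1]
STORE 0 → [0]
PUSH 1  → [0, 1]
EQ      → [0]
PUSH 1  → [0, 1]
POP     → [0]
PUSH 9  → [0, 9]
ADD     → [9]
PUSH -9 → [9, -9]
MUL     → [-81]
NEG     → [81]
PUSH 7  → [81, 7]
SUB     → [74]

1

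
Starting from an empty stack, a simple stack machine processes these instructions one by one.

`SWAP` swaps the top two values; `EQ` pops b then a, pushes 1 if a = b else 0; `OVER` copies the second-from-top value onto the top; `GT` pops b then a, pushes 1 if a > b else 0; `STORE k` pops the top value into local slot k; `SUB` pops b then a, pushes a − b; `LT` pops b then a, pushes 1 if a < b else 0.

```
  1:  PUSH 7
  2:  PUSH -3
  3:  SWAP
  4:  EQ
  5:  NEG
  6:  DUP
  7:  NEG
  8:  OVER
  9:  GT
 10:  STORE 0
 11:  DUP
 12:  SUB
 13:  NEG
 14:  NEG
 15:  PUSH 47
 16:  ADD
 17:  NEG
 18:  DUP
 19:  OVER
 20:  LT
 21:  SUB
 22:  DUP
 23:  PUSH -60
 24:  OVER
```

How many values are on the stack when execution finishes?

4

PUSH 7   -> 7
PUSH -3  -> 7 -3
SWAP     -> -3 7
EQ       -> 0
NEG      -> 0
DUP      -> 0 0
NEG      -> 0 0
OVER     -> 0 0 0
GT       -> 0 0
STORE 0  -> 0
DUP      -> 0 0
SUB      -> 0
NEG      -> 0
NEG      -> 0
PUSH 47  -> 0 47
ADD      -> 47
NEG      -> -47
DUP      -> -47 -47
OVER     -> -47 -47 -47
LT       -> -47 0
SUB      -> -47
DUP      -> -47 -47
PUSH -60 -> -47 -47 -60
OVER     -> -47 -47 -60 -47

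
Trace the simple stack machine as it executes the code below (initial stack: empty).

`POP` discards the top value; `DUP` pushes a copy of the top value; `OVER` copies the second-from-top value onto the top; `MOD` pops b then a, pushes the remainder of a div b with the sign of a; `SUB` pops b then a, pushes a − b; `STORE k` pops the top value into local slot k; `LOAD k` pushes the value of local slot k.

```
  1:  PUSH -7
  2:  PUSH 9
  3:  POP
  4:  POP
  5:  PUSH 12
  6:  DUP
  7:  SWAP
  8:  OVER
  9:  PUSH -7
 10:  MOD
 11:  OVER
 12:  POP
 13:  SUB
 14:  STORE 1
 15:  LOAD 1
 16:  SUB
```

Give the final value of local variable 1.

7

PUSH -7  -7
PUSH 9   -7 9
POP      -7
POP      (empty)
PUSH 12  12
DUP      12 12
SWAP     12 12
OVER     12 12 12
PUSH -7  12 12 12 -7
MOD      12 12 5
OVER     12 12 5 12
POP      12 12 5
SUB      12 7
STORE 1  12
LOAD 1   12 7
SUB      5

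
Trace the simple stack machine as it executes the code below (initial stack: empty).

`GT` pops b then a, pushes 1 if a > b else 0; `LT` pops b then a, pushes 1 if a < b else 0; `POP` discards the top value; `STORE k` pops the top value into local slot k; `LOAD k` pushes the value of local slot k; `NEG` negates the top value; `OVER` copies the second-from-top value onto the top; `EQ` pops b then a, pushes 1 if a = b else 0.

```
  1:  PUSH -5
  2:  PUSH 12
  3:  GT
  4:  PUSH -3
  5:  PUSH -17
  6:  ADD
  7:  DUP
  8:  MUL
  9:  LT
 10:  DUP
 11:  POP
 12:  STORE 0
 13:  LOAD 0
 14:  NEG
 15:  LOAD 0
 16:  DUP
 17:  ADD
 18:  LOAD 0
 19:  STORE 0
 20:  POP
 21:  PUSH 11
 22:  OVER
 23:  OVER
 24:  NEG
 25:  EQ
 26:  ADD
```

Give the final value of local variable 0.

1

PUSH -5  : -5
PUSH 12  : -5 12
GT       : 0
PUSH -3  : 0 -3
PUSH -17 : 0 -3 -17
ADD      : 0 -20
DUP      : 0 -20 -20
MUL      : 0 400
LT       : 1
DUP      : 1 1
POP      : 1
STORE 0  : (empty)
LOAD 0   : 1
NEG      : -1
LOAD 0   : -1 1
DUP      : -1 1 1
ADD      : -1 2
LOAD 0   : -1 2 1
STORE 0  : -1 2
POP      : -1
PUSH 11  : -1 11
OVER     : -1 11 -1
OVER     : -1 11 -1 11
NEG      : -1 11 -1 -11
EQ       : -1 11 0
ADD      : -1 11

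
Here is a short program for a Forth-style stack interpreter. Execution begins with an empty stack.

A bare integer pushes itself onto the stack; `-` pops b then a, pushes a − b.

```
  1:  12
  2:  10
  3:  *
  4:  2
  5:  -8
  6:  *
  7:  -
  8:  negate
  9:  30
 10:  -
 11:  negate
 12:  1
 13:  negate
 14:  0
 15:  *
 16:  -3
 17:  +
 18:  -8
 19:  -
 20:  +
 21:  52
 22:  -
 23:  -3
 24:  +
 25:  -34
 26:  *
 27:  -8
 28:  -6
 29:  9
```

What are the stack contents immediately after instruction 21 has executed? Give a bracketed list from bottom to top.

12     -> [12]
10     -> [12, 10]
*      -> [120]
2      -> [120, 2]
-8     -> [120, 2, -8]
*      -> [120, -16]
-      -> [136]
negate -> [-136]
30     -> [-136, 30]
-      -> [-166]
negate -> [166]
1      -> [166, 1]
negate -> [166, -1]
0      -> [166, -1, 0]
*      -> [166, 0]
-3     -> [166, 0, -3]
+      -> [166, -3]
-8     -> [166, -3, -8]
-      -> [166, 5]
+      -> [171]
52     -> [171, 52]

[171, 52]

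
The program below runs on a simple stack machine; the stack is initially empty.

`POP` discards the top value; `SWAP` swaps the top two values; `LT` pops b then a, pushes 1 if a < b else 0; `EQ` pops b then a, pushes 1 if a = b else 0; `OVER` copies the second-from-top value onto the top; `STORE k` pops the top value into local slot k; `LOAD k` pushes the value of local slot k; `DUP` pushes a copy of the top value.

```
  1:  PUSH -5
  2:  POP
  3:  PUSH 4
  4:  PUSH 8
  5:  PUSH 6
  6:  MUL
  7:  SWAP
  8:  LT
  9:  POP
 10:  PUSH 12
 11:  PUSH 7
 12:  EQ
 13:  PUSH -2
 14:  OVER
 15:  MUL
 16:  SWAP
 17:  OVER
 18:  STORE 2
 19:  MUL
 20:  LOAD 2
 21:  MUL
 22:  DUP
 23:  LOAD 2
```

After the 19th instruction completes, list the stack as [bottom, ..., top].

PUSH -5 -> [-5]
POP     -> []
PUSH 4  -> [4]
PUSH 8  -> [4, 8]
PUSH 6  -> [4, 8, 6]
MUL     -> [4, 48]
SWAP    -> [48, 4]
LT      -> [0]
POP     -> []
PUSH 12 -> [12]
PUSH 7  -> [12, 7]
EQ      -> [0]
PUSH -2 -> [0, -2]
OVER    -> [0, -2, 0]
MUL     -> [0, 0]
SWAP    -> [0, 0]
OVER    -> [0, 0, 0]
STORE 2 -> [0, 0]
MUL     -> [0]

[0]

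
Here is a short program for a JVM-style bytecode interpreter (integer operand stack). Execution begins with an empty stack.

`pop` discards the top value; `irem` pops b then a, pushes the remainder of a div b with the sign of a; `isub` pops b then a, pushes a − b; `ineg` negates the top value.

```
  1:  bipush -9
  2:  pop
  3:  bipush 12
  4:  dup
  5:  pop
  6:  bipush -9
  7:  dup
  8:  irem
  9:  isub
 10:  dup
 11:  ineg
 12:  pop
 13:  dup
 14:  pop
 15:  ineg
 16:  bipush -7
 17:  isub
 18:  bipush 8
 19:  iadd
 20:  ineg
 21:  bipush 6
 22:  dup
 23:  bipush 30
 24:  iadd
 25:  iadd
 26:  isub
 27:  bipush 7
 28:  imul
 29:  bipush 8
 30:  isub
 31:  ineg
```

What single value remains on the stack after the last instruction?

323

bipush -9  -9
pop        (empty)
bipush 12  12
dup        12 12
pop        12
bipush -9  12 -9
dup        12 -9 -9
irem       12 0
isub       12
dup        12 12
ineg       12 -12
pop        12
dup        12 12
pop        12
ineg       -12
bipush -7  -12 -7
isub       -5
bipush 8   -5 8
iadd       3
ineg       -3
bipush 6   -3 6
dup        -3 6 6
bipush 30  -3 6 6 30
iadd       -3 6 36
iadd       -3 42
isub       -45
bipush 7   -45 7
imul       -315
bipush 8   -315 8
isub       -323
ineg       323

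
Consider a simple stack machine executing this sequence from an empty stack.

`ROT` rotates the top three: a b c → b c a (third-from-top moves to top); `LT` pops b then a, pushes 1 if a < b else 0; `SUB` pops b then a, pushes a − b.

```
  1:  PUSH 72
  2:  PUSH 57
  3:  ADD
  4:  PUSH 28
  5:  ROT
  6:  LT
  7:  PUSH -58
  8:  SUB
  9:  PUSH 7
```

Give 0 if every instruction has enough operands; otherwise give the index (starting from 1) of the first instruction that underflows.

5

PUSH 72 → 72
PUSH 57 → 72 57
ADD     → 129
PUSH 28 → 129 28
ROT  — needs 3 operands, stack has 2 → underflow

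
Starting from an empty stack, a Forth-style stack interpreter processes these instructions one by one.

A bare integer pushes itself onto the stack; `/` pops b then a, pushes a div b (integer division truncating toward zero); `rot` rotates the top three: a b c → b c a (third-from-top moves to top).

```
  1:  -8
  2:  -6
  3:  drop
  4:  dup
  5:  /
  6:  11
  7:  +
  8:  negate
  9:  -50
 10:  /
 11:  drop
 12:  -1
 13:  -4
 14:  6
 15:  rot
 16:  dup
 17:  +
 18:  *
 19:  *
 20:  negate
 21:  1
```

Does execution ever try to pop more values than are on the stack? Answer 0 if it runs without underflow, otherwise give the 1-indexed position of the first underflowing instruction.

-8     -> -8
-6     -> -8 -6
drop   -> -8
dup    -> -8 -8
/      -> 1
11     -> 1 11
+      -> 12
negate -> -12
-50    -> -12 -50
/      -> 0
drop   -> (empty)
-1     -> -1
-4     -> -1 -4
6      -> -1 -4 6
rot    -> -4 6 -1
dup    -> -4 6 -1 -1
+      -> -4 6 -2
*      -> -4 -12
*      -> 48
negate -> -48
1      -> -48 1

0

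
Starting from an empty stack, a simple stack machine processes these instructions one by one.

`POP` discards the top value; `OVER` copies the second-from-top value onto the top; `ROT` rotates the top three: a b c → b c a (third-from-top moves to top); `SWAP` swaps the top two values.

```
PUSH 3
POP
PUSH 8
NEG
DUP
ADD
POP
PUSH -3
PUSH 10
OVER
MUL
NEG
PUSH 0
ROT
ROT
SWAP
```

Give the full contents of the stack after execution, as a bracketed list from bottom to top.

PUSH 3  : [3]
POP     : []
PUSH 8  : [8]
NEG     : [-8]
DUP     : [-8, -8]
ADD     : [-16]
POP     : []
PUSH -3 : [-3]
PUSH 10 : [-3, 10]
OVER    : [-3, 10, -3]
MUL     : [-3, -30]
NEG     : [-3, 30]
PUSH 0  : [-3, 30, 0]
ROT     : [30, 0, -3]
ROT     : [0, -3, 30]
SWAP    : [0, 30, -3]

[0, 30, -3]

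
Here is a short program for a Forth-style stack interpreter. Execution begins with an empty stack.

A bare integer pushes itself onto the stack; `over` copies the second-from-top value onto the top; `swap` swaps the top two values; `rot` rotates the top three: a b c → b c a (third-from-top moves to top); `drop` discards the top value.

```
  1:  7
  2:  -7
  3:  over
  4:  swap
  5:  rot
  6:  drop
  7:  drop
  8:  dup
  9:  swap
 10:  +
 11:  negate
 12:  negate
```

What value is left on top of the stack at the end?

14

7       7
-7      7 -7
over    7 -7 7
swap    7 7 -7
rot     7 -7 7
drop    7 -7
drop    7
dup     7 7
swap    7 7
+       14
negate  -14
negate  14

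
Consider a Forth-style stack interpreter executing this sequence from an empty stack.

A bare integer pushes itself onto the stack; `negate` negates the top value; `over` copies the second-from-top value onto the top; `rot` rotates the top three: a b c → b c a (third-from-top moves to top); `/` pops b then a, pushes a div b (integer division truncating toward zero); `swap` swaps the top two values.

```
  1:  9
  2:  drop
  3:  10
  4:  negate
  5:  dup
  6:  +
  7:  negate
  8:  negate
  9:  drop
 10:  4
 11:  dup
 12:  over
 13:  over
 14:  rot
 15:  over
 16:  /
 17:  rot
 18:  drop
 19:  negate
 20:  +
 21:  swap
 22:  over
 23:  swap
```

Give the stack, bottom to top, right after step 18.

[4, 4, 1]

9       [9]
drop    []
10      [10]
negate  [-10]
dup     [-10, -10]
+       [-20]
negate  [20]
negate  [-20]
drop    []
4       [4]
dup     [4, 4]
over    [4, 4, 4]
over    [4, 4, 4, 4]
rot     [4, 4, 4, 4]
over    [4, 4, 4, 4, 4]
/       [4, 4, 4, 1]
rot     [4, 4, 1, 4]
drop    [4, 4, 1]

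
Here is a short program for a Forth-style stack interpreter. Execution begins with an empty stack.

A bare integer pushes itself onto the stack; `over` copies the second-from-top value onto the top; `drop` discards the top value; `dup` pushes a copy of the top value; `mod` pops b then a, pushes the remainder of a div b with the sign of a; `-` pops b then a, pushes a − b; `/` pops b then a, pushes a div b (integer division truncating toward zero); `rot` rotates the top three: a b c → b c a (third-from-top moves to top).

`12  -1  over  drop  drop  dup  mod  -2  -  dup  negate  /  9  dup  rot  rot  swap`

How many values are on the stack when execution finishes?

3

12     : [12]
-1     : [12, -1]
over   : [12, -1, 12]
drop   : [12, -1]
drop   : [12]
dup    : [12, 12]
mod    : [0]
-2     : [0, -2]
-      : [2]
dup    : [2, 2]
negate : [2, -2]
/      : [-1]
9      : [-1, 9]
dup    : [-1, 9, 9]
rot    : [9, 9, -1]
rot    : [9, -1, 9]
swap   : [9, 9, -1]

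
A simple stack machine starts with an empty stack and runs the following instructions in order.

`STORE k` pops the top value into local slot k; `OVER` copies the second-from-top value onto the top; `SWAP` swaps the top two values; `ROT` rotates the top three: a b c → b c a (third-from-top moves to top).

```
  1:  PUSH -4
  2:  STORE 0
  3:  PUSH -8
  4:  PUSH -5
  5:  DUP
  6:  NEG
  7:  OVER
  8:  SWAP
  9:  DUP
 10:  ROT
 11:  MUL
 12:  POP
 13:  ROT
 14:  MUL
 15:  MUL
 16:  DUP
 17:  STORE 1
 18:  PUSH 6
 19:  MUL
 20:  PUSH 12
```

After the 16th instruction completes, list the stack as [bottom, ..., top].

PUSH -4  [-4]
STORE 0  []
PUSH -8  [-8]
PUSH -5  [-8, -5]
DUP      [-8, -5, -5]
NEG      [-8, -5, 5]
OVER     [-8, -5, 5, -5]
SWAP     [-8, -5, -5, 5]
DUP      [-8, -5, -5, 5, 5]
ROT      [-8, -5, 5, 5, -5]
MUL      [-8, -5, 5, -25]
POP      [-8, -5, 5]
ROT      [-5, 5, -8]
MUL      [-5, -40]
MUL      [200]
DUP      [200, 200]

[200, 200]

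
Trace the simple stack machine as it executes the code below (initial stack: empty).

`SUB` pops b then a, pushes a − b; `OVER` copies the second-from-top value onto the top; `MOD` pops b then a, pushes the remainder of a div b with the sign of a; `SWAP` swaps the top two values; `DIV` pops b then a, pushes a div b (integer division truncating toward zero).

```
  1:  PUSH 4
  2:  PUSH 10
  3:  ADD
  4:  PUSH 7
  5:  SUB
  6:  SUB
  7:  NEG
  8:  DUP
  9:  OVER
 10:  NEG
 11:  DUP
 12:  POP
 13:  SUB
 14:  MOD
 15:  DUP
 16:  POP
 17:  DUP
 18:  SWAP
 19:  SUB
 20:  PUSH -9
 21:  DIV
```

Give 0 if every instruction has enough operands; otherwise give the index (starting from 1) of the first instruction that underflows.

6

PUSH 4  -> [4]
PUSH 10 -> [4, 10]
ADD     -> [14]
PUSH 7  -> [14, 7]
SUB     -> [7]
SUB  — needs 2 operands, stack has 1 → underflow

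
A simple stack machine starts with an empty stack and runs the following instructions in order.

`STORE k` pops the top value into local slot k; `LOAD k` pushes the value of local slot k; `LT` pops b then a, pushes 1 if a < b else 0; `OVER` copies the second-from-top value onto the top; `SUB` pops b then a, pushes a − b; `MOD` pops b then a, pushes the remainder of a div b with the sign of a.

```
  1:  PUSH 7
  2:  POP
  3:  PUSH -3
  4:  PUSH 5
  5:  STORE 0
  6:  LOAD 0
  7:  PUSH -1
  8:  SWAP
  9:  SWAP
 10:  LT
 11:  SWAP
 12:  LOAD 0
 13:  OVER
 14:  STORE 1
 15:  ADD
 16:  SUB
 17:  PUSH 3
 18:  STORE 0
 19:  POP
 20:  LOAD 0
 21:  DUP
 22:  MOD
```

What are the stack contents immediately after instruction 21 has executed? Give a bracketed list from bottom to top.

[3, 3]

PUSH 7  -> 7
POP     -> (empty)
PUSH -3 -> -3
PUSH 5  -> -3 5
STORE 0 -> -3
LOAD 0  -> -3 5
PUSH -1 -> -3 5 -1
SWAP    -> -3 -1 5
SWAP    -> -3 5 -1
LT      -> -3 0
SWAP    -> 0 -3
LOAD 0  -> 0 -3 5
OVER    -> 0 -3 5 -3
STORE 1 -> 0 -3 5
ADD     -> 0 2
SUB     -> -2
PUSH 3  -> -2 3
STORE 0 -> -2
POP     -> (empty)
LOAD 0  -> 3
DUP     -> 3 3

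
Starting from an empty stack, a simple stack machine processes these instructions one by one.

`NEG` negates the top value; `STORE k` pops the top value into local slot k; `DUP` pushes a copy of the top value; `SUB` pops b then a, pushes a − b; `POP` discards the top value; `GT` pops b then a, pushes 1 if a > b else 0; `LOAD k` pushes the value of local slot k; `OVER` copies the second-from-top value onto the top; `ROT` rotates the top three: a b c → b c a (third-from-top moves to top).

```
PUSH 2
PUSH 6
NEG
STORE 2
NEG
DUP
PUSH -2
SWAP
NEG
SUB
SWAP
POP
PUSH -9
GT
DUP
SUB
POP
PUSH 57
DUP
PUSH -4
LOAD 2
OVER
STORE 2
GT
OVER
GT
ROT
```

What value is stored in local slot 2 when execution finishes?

PUSH 2  -> [2]
PUSH 6  -> [2, 6]
NEG     -> [2, -6]
STORE 2 -> [2]
NEG     -> [-2]
DUP     -> [-2, -2]
PUSH -2 -> [-2, -2, -2]
SWAP    -> [-2, -2, -2]
NEG     -> [-2, -2, 2]
SUB     -> [-2, -4]
SWAP    -> [-4, -2]
POP     -> [-4]
PUSH -9 -> [-4, -9]
GT      -> [1]
DUP     -> [1, 1]
SUB     -> [0]
POP     -> []
PUSH 57 -> [57]
DUP     -> [57, 57]
PUSH -4 -> [57, 57, -4]
LOAD 2  -> [57, 57, -4, -6]
OVER    -> [57, 57, -4, -6, -4]
STORE 2 -> [57, 57, -4, -6]
GT      -> [57, 57, 1]
OVER    -> [57, 57, 1, 57]
GT      -> [57, 57, 0]
ROT     -> [57, 0, 57]

-4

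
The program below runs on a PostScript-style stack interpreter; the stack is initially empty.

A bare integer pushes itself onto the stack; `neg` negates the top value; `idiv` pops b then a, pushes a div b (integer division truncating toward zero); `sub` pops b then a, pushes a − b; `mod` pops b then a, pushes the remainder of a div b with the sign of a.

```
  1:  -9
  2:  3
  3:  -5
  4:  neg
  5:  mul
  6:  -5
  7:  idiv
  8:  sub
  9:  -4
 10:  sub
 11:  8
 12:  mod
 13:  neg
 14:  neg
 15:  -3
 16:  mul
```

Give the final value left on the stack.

-9    [-9]
3     [-9, 3]
-5    [-9, 3, -5]
neg   [-9, 3, 5]
mul   [-9, 15]
-5    [-9, 15, -5]
idiv  [-9, -3]
sub   [-6]
-4    [-6, -4]
sub   [-2]
8     [-2, 8]
mod   [-2]
neg   [2]
neg   [-2]
-3    [-2, -3]
mul   [6]

6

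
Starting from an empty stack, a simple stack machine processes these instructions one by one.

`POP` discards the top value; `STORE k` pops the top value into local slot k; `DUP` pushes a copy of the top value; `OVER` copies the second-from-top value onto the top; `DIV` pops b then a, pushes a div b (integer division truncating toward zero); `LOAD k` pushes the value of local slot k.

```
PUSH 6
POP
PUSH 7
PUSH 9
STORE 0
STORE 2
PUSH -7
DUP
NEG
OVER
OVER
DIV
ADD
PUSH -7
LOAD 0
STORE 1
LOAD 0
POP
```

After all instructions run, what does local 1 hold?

9

PUSH 6  : [6]
POP     : []
PUSH 7  : [7]
PUSH 9  : [7, 9]
STORE 0 : [7]
STORE 2 : []
PUSH -7 : [-7]
DUP     : [-7, -7]
NEG     : [-7, 7]
OVER    : [-7, 7, -7]
OVER    : [-7, 7, -7, 7]
DIV     : [-7, 7, -1]
ADD     : [-7, 6]
PUSH -7 : [-7, 6, -7]
LOAD 0  : [-7, 6, -7, 9]
STORE 1 : [-7, 6, -7]
LOAD 0  : [-7, 6, -7, 9]
POP     : [-7, 6, -7]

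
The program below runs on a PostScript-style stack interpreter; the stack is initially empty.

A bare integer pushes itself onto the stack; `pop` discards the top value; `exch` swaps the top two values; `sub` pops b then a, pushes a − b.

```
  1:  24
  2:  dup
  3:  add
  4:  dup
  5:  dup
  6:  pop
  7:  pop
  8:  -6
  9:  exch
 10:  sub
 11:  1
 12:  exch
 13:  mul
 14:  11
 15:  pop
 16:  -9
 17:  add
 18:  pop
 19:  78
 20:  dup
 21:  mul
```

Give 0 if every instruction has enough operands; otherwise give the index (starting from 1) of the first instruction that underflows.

24   -> 24
dup  -> 24 24
add  -> 48
dup  -> 48 48
dup  -> 48 48 48
pop  -> 48 48
pop  -> 48
-6   -> 48 -6
exch -> -6 48
sub  -> -54
1    -> -54 1
exch -> 1 -54
mul  -> -54
11   -> -54 11
pop  -> -54
-9   -> -54 -9
add  -> -63
pop  -> (empty)
78   -> 78
dup  -> 78 78
mul  -> 6084

0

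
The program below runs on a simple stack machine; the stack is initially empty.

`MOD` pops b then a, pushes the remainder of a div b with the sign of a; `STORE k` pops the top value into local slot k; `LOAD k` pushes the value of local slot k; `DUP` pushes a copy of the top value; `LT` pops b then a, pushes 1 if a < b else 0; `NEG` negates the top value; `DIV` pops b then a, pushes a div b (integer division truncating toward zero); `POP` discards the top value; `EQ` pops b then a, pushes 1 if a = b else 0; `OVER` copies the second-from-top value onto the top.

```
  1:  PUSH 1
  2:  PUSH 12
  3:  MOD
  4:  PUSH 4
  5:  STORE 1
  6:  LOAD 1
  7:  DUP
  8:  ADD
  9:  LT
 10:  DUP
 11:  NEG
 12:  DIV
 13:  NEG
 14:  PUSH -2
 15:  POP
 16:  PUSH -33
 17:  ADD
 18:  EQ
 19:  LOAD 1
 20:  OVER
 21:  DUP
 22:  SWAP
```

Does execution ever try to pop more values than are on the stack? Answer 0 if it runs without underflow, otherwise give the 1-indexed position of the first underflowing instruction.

PUSH 1   -> 1
PUSH 12  -> 1 12
MOD      -> 1
PUSH 4   -> 1 4
STORE 1  -> 1
LOAD 1   -> 1 4
DUP      -> 1 4 4
ADD      -> 1 8
LT       -> 1
DUP      -> 1 1
NEG      -> 1 -1
DIV      -> -1
NEG      -> 1
PUSH -2  -> 1 -2
POP      -> 1
PUSH -33 -> 1 -33
ADD      -> -32
EQ  — needs 2 operands, stack has 1 → underflow

18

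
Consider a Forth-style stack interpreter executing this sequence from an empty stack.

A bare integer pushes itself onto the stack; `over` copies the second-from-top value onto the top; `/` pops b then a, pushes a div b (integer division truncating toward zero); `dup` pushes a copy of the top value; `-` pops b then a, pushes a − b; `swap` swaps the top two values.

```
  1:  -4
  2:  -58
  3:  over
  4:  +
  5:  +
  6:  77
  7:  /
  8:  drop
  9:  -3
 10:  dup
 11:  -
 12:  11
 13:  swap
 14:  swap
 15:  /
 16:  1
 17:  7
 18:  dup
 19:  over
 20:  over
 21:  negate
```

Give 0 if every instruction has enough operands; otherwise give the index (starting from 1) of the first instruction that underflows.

-4     : -4
-58    : -4 -58
over   : -4 -58 -4
+      : -4 -62
+      : -66
77     : -66 77
/      : 0
drop   : (empty)
-3     : -3
dup    : -3 -3
-      : 0
11     : 0 11
swap   : 11 0
swap   : 0 11
/      : 0
1      : 0 1
7      : 0 1 7
dup    : 0 1 7 7
over   : 0 1 7 7 7
over   : 0 1 7 7 7 7
negate : 0 1 7 7 7 -7

0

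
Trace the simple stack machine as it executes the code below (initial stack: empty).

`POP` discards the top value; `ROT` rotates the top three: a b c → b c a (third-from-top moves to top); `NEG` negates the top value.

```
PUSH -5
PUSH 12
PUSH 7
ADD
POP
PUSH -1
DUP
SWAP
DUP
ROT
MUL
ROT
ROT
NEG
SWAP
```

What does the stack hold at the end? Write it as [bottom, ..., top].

[1, 1, -5]

PUSH -5  -5
PUSH 12  -5 12
PUSH 7   -5 12 7
ADD      -5 19
POP      -5
PUSH -1  -5 -1
DUP      -5 -1 -1
SWAP     -5 -1 -1
DUP      -5 -1 -1 -1
ROT      -5 -1 -1 -1
MUL      -5 -1 1
ROT      -1 1 -5
ROT      1 -5 -1
NEG      1 -5 1
SWAP     1 1 -5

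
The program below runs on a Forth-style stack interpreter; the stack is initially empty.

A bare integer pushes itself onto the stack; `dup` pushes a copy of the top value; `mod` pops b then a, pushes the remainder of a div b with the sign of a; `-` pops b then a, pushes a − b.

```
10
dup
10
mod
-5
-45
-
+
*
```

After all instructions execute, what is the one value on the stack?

400

10   [10]
dup  [10, 10]
10   [10, 10, 10]
mod  [10, 0]
-5   [10, 0, -5]
-45  [10, 0, -5, -45]
-    [10, 0, 40]
+    [10, 40]
*    [400]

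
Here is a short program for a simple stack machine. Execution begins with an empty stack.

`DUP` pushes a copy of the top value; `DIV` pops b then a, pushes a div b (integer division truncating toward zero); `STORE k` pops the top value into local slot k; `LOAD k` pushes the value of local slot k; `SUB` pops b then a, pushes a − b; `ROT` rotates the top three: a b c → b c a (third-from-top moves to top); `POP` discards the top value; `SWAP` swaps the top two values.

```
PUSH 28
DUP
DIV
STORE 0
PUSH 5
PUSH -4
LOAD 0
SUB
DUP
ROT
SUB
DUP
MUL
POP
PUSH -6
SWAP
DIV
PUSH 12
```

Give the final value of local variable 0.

PUSH 28  [28]
DUP      [28, 28]
DIV      [1]
STORE 0  []
PUSH 5   [5]
PUSH -4  [5, -4]
LOAD 0   [5, -4, 1]
SUB      [5, -5]
DUP      [5, -5, -5]
ROT      [-5, -5, 5]
SUB      [-5, -10]
DUP      [-5, -10, -10]
MUL      [-5, 100]
POP      [-5]
PUSH -6  [-5, -6]
SWAP     [-6, -5]
DIV      [1]
PUSH 12  [1, 12]

1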